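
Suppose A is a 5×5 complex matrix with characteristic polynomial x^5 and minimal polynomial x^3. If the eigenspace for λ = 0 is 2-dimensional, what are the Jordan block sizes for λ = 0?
Block sizes for λ = 0: [3, 2]

Step 1 — from the characteristic polynomial, algebraic multiplicity of λ = 0 is 5. From dim ker(A − (0)·I) = 2, there are exactly 2 Jordan blocks for λ = 0.
Step 2 — from the minimal polynomial, the factor (x − 0)^3 tells us the largest block for λ = 0 has size 3.
Step 3 — with total size 5, 2 blocks, and largest block 3, the block sizes (in nonincreasing order) are [3, 2].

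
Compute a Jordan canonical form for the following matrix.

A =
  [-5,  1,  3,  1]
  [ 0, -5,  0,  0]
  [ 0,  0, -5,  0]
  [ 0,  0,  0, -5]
J_2(-5) ⊕ J_1(-5) ⊕ J_1(-5)

The characteristic polynomial is
  det(x·I − A) = x^4 + 20*x^3 + 150*x^2 + 500*x + 625 = (x + 5)^4

Eigenvalues and multiplicities (the geometric multiplicity of λ is n − rank(A − λI), which equals the number of Jordan blocks for λ):
  λ = -5: algebraic multiplicity = 4, geometric multiplicity = 3

Determining the block sizes for each eigenvalue:
  λ = -5: 3 blocks summing to 4 forces exactly one block of size 2 and the rest size 1 → block sizes [2, 1, 1]

Assembling the blocks gives a Jordan form
J =
  [-5,  1,  0,  0]
  [ 0, -5,  0,  0]
  [ 0,  0, -5,  0]
  [ 0,  0,  0, -5]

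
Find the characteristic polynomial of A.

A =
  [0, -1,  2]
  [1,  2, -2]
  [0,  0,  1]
x^3 - 3*x^2 + 3*x - 1

Expanding det(x·I − A) (e.g. by cofactor expansion or by noting that A is similar to its Jordan form J, which has the same characteristic polynomial as A) gives
  χ_A(x) = x^3 - 3*x^2 + 3*x - 1
which factors as (x - 1)^3. The eigenvalues (with algebraic multiplicities) are λ = 1 with multiplicity 3.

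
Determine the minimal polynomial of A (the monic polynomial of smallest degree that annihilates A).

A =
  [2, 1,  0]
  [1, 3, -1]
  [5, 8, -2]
x^3 - 3*x^2 + 3*x - 1

The characteristic polynomial is χ_A(x) = (x - 1)^3, so the eigenvalues are known. The minimal polynomial is
  m_A(x) = Π_λ (x − λ)^{k_λ}
where k_λ is the size of the *largest* Jordan block for λ (equivalently, the smallest k with (A − λI)^k v = 0 for every generalised eigenvector v of λ).

  λ = 1: largest Jordan block has size 3, contributing (x − 1)^3

So m_A(x) = (x - 1)^3 = x^3 - 3*x^2 + 3*x - 1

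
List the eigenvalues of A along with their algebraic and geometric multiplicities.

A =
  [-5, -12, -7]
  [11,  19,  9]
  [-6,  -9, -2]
λ = 4: alg = 3, geom = 1

Step 1 — factor the characteristic polynomial to read off the algebraic multiplicities:
  χ_A(x) = (x - 4)^3

Step 2 — compute geometric multiplicities via the rank-nullity identity g(λ) = n − rank(A − λI):
  rank(A − (4)·I) = 2, so dim ker(A − (4)·I) = n − 2 = 1

Summary:
  λ = 4: algebraic multiplicity = 3, geometric multiplicity = 1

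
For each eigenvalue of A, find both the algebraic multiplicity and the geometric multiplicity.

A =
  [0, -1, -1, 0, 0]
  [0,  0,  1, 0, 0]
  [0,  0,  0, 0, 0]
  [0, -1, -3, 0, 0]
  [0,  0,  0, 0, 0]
λ = 0: alg = 5, geom = 3

Step 1 — factor the characteristic polynomial to read off the algebraic multiplicities:
  χ_A(x) = x^5

Step 2 — compute geometric multiplicities via the rank-nullity identity g(λ) = n − rank(A − λI):
  rank(A − (0)·I) = 2, so dim ker(A − (0)·I) = n − 2 = 3

Summary:
  λ = 0: algebraic multiplicity = 5, geometric multiplicity = 3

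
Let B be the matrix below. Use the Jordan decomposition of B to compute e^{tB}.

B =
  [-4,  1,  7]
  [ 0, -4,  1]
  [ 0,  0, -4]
e^{tB} =
  [exp(-4*t), t*exp(-4*t), t^2*exp(-4*t)/2 + 7*t*exp(-4*t)]
  [0, exp(-4*t), t*exp(-4*t)]
  [0, 0, exp(-4*t)]

Strategy: write B = P · J · P⁻¹ where J is a Jordan canonical form, so e^{tB} = P · e^{tJ} · P⁻¹, and e^{tJ} can be computed block-by-block.

B has Jordan form
J =
  [-4,  1,  0]
  [ 0, -4,  1]
  [ 0,  0, -4]
(up to reordering of blocks).

Per-block formulas:
  For a 3×3 Jordan block J_3(-4): exp(t · J_3(-4)) = e^(-4t)·(I + t·N + (t^2/2)·N^2), where N is the 3×3 nilpotent shift.

After assembling e^{tJ} and conjugating by P, we get:

e^{tB} =
  [exp(-4*t), t*exp(-4*t), t^2*exp(-4*t)/2 + 7*t*exp(-4*t)]
  [0, exp(-4*t), t*exp(-4*t)]
  [0, 0, exp(-4*t)]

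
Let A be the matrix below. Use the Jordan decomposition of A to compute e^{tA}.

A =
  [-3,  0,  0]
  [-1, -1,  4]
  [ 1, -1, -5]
e^{tA} =
  [exp(-3*t), 0, 0]
  [t^2*exp(-3*t) - t*exp(-3*t), 2*t*exp(-3*t) + exp(-3*t), 4*t*exp(-3*t)]
  [-t^2*exp(-3*t)/2 + t*exp(-3*t), -t*exp(-3*t), -2*t*exp(-3*t) + exp(-3*t)]

Strategy: write A = P · J · P⁻¹ where J is a Jordan canonical form, so e^{tA} = P · e^{tJ} · P⁻¹, and e^{tJ} can be computed block-by-block.

A has Jordan form
J =
  [-3,  1,  0]
  [ 0, -3,  1]
  [ 0,  0, -3]
(up to reordering of blocks).

Per-block formulas:
  For a 3×3 Jordan block J_3(-3): exp(t · J_3(-3)) = e^(-3t)·(I + t·N + (t^2/2)·N^2), where N is the 3×3 nilpotent shift.

After assembling e^{tJ} and conjugating by P, we get:

e^{tA} =
  [exp(-3*t), 0, 0]
  [t^2*exp(-3*t) - t*exp(-3*t), 2*t*exp(-3*t) + exp(-3*t), 4*t*exp(-3*t)]
  [-t^2*exp(-3*t)/2 + t*exp(-3*t), -t*exp(-3*t), -2*t*exp(-3*t) + exp(-3*t)]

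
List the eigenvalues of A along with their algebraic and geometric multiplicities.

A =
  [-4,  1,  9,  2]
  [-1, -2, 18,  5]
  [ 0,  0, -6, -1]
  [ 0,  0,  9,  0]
λ = -3: alg = 4, geom = 2

Step 1 — factor the characteristic polynomial to read off the algebraic multiplicities:
  χ_A(x) = (x + 3)^4

Step 2 — compute geometric multiplicities via the rank-nullity identity g(λ) = n − rank(A − λI):
  rank(A − (-3)·I) = 2, so dim ker(A − (-3)·I) = n − 2 = 2

Summary:
  λ = -3: algebraic multiplicity = 4, geometric multiplicity = 2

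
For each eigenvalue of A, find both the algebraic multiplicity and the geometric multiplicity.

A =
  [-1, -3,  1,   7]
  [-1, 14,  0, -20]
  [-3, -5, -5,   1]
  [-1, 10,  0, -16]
λ = -4: alg = 3, geom = 1; λ = 4: alg = 1, geom = 1

Step 1 — factor the characteristic polynomial to read off the algebraic multiplicities:
  χ_A(x) = (x - 4)*(x + 4)^3

Step 2 — compute geometric multiplicities via the rank-nullity identity g(λ) = n − rank(A − λI):
  rank(A − (-4)·I) = 3, so dim ker(A − (-4)·I) = n − 3 = 1
  rank(A − (4)·I) = 3, so dim ker(A − (4)·I) = n − 3 = 1

Summary:
  λ = -4: algebraic multiplicity = 3, geometric multiplicity = 1
  λ = 4: algebraic multiplicity = 1, geometric multiplicity = 1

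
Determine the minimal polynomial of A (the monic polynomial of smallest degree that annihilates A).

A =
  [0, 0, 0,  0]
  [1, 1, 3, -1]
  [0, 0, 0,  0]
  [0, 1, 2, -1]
x^3

The characteristic polynomial is χ_A(x) = x^4, so the eigenvalues are known. The minimal polynomial is
  m_A(x) = Π_λ (x − λ)^{k_λ}
where k_λ is the size of the *largest* Jordan block for λ (equivalently, the smallest k with (A − λI)^k v = 0 for every generalised eigenvector v of λ).

  λ = 0: largest Jordan block has size 3, contributing (x − 0)^3

So m_A(x) = x^3 = x^3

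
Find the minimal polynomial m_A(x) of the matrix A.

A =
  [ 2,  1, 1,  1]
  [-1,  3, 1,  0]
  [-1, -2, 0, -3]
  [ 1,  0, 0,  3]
x^3 - 6*x^2 + 12*x - 8

The characteristic polynomial is χ_A(x) = (x - 2)^4, so the eigenvalues are known. The minimal polynomial is
  m_A(x) = Π_λ (x − λ)^{k_λ}
where k_λ is the size of the *largest* Jordan block for λ (equivalently, the smallest k with (A − λI)^k v = 0 for every generalised eigenvector v of λ).

  λ = 2: largest Jordan block has size 3, contributing (x − 2)^3

So m_A(x) = (x - 2)^3 = x^3 - 6*x^2 + 12*x - 8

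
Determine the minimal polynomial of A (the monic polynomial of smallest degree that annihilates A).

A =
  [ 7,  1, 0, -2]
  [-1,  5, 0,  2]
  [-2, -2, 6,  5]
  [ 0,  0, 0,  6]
x^2 - 12*x + 36

The characteristic polynomial is χ_A(x) = (x - 6)^4, so the eigenvalues are known. The minimal polynomial is
  m_A(x) = Π_λ (x − λ)^{k_λ}
where k_λ is the size of the *largest* Jordan block for λ (equivalently, the smallest k with (A − λI)^k v = 0 for every generalised eigenvector v of λ).

  λ = 6: largest Jordan block has size 2, contributing (x − 6)^2

So m_A(x) = (x - 6)^2 = x^2 - 12*x + 36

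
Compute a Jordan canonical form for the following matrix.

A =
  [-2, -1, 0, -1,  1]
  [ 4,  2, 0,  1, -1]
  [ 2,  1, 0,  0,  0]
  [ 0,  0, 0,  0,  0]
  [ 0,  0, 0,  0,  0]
J_3(0) ⊕ J_1(0) ⊕ J_1(0)

The characteristic polynomial is
  det(x·I − A) = x^5

Eigenvalues and multiplicities (the geometric multiplicity of λ is n − rank(A − λI), which equals the number of Jordan blocks for λ):
  λ = 0: algebraic multiplicity = 5, geometric multiplicity = 3

Determining the block sizes for each eigenvalue:
  λ = 0: with am = 5 and gm = 3, the partition is not yet determined (e.g. several partitions of 5 into 3 parts exist). Let N = A − (0)·I. Computing rank(N^1) = 2, rank(N^2) = 1, rank(N^3) = 0; the number of blocks of size ≥ j is rank(N^{j−1}) − rank(N^j), giving [3, 1, 1]. So we have 1 block(s) of size 3, 2 block(s) of size 1 → block sizes [3, 1, 1]

Assembling the blocks gives a Jordan form
J =
  [0, 1, 0, 0, 0]
  [0, 0, 1, 0, 0]
  [0, 0, 0, 0, 0]
  [0, 0, 0, 0, 0]
  [0, 0, 0, 0, 0]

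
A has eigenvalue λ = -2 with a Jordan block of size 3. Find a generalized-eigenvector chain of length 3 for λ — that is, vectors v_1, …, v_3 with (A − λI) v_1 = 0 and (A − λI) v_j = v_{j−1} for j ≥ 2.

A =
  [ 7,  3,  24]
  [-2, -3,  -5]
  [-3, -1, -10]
A Jordan chain for λ = -2 of length 3:
v_1 = (3, -1, -1)ᵀ
v_2 = (9, -2, -3)ᵀ
v_3 = (1, 0, 0)ᵀ

Let N = A − (-2)·I. We want v_3 with N^3 v_3 = 0 but N^2 v_3 ≠ 0; then v_{j-1} := N · v_j for j = 3, …, 2.

Pick v_3 = (1, 0, 0)ᵀ.
Then v_2 = N · v_3 = (9, -2, -3)ᵀ.
Then v_1 = N · v_2 = (3, -1, -1)ᵀ.

Sanity check: (A − (-2)·I) v_1 = (0, 0, 0)ᵀ = 0. ✓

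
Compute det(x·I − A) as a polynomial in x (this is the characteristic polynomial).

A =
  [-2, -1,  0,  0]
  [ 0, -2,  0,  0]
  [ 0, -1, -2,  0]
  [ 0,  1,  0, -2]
x^4 + 8*x^3 + 24*x^2 + 32*x + 16

Expanding det(x·I − A) (e.g. by cofactor expansion or by noting that A is similar to its Jordan form J, which has the same characteristic polynomial as A) gives
  χ_A(x) = x^4 + 8*x^3 + 24*x^2 + 32*x + 16
which factors as (x + 2)^4. The eigenvalues (with algebraic multiplicities) are λ = -2 with multiplicity 4.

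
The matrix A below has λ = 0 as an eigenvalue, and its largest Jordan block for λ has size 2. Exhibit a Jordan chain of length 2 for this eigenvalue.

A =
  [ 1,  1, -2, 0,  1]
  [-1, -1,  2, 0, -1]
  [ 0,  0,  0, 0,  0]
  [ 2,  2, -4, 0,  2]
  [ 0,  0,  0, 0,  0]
A Jordan chain for λ = 0 of length 2:
v_1 = (1, -1, 0, 2, 0)ᵀ
v_2 = (1, 0, 0, 0, 0)ᵀ

Let N = A − (0)·I. We want v_2 with N^2 v_2 = 0 but N^1 v_2 ≠ 0; then v_{j-1} := N · v_j for j = 2, …, 2.

Pick v_2 = (1, 0, 0, 0, 0)ᵀ.
Then v_1 = N · v_2 = (1, -1, 0, 2, 0)ᵀ.

Sanity check: (A − (0)·I) v_1 = (0, 0, 0, 0, 0)ᵀ = 0. ✓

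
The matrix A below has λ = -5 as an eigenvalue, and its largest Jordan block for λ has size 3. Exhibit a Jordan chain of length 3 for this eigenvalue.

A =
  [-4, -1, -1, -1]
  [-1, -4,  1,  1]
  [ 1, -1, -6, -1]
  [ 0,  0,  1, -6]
A Jordan chain for λ = -5 of length 3:
v_1 = (1, -1, 1, 1)ᵀ
v_2 = (1, -1, 1, 0)ᵀ
v_3 = (1, 0, 0, 0)ᵀ

Let N = A − (-5)·I. We want v_3 with N^3 v_3 = 0 but N^2 v_3 ≠ 0; then v_{j-1} := N · v_j for j = 3, …, 2.

Pick v_3 = (1, 0, 0, 0)ᵀ.
Then v_2 = N · v_3 = (1, -1, 1, 0)ᵀ.
Then v_1 = N · v_2 = (1, -1, 1, 1)ᵀ.

Sanity check: (A − (-5)·I) v_1 = (0, 0, 0, 0)ᵀ = 0. ✓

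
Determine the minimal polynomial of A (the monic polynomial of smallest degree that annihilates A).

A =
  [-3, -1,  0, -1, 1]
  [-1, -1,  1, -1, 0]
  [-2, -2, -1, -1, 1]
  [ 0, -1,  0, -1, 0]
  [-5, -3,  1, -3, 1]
x^3 + 3*x^2 + 3*x + 1

The characteristic polynomial is χ_A(x) = (x + 1)^5, so the eigenvalues are known. The minimal polynomial is
  m_A(x) = Π_λ (x − λ)^{k_λ}
where k_λ is the size of the *largest* Jordan block for λ (equivalently, the smallest k with (A − λI)^k v = 0 for every generalised eigenvector v of λ).

  λ = -1: largest Jordan block has size 3, contributing (x + 1)^3

So m_A(x) = (x + 1)^3 = x^3 + 3*x^2 + 3*x + 1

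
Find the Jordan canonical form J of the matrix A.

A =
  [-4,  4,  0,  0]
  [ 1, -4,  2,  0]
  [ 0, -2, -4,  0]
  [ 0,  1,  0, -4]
J_3(-4) ⊕ J_1(-4)

The characteristic polynomial is
  det(x·I − A) = x^4 + 16*x^3 + 96*x^2 + 256*x + 256 = (x + 4)^4

Eigenvalues and multiplicities (the geometric multiplicity of λ is n − rank(A − λI), which equals the number of Jordan blocks for λ):
  λ = -4: algebraic multiplicity = 4, geometric multiplicity = 2

Determining the block sizes for each eigenvalue:
  λ = -4: with am = 4 and gm = 2, the partition is not yet determined (e.g. several partitions of 4 into 2 parts exist). Let N = A − (-4)·I. Computing rank(N^1) = 2, rank(N^2) = 1, rank(N^3) = 0; the number of blocks of size ≥ j is rank(N^{j−1}) − rank(N^j), giving [2, 1, 1]. So we have 1 block(s) of size 3, 1 block(s) of size 1 → block sizes [3, 1]

Assembling the blocks gives a Jordan form
J =
  [-4,  1,  0,  0]
  [ 0, -4,  1,  0]
  [ 0,  0, -4,  0]
  [ 0,  0,  0, -4]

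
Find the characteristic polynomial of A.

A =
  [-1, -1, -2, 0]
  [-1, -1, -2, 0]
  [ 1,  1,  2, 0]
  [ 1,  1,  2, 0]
x^4

Expanding det(x·I − A) (e.g. by cofactor expansion or by noting that A is similar to its Jordan form J, which has the same characteristic polynomial as A) gives
  χ_A(x) = x^4
which factors as x^4. The eigenvalues (with algebraic multiplicities) are λ = 0 with multiplicity 4.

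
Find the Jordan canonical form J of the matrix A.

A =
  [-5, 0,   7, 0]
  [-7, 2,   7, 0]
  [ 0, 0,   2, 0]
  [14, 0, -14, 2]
J_1(-5) ⊕ J_1(2) ⊕ J_1(2) ⊕ J_1(2)

The characteristic polynomial is
  det(x·I − A) = x^4 - x^3 - 18*x^2 + 52*x - 40 = (x - 2)^3*(x + 5)

Eigenvalues and multiplicities (the geometric multiplicity of λ is n − rank(A − λI), which equals the number of Jordan blocks for λ):
  λ = -5: algebraic multiplicity = 1, geometric multiplicity = 1
  λ = 2: algebraic multiplicity = 3, geometric multiplicity = 3

Determining the block sizes for each eigenvalue:
  λ = -5: one block (gm = 1), so the single block has size am = 1 → block sizes [1]
  λ = 2: gm = am = 3, so every block has size 1 → block sizes [1, 1, 1]

Assembling the blocks gives a Jordan form
J =
  [-5, 0, 0, 0]
  [ 0, 2, 0, 0]
  [ 0, 0, 2, 0]
  [ 0, 0, 0, 2]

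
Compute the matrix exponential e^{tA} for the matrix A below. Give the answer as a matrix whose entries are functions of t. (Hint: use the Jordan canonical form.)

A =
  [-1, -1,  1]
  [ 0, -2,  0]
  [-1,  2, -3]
e^{tA} =
  [t*exp(-2*t) + exp(-2*t), t^2*exp(-2*t)/2 - t*exp(-2*t), t*exp(-2*t)]
  [0, exp(-2*t), 0]
  [-t*exp(-2*t), -t^2*exp(-2*t)/2 + 2*t*exp(-2*t), -t*exp(-2*t) + exp(-2*t)]

Strategy: write A = P · J · P⁻¹ where J is a Jordan canonical form, so e^{tA} = P · e^{tJ} · P⁻¹, and e^{tJ} can be computed block-by-block.

A has Jordan form
J =
  [-2,  1,  0]
  [ 0, -2,  1]
  [ 0,  0, -2]
(up to reordering of blocks).

Per-block formulas:
  For a 3×3 Jordan block J_3(-2): exp(t · J_3(-2)) = e^(-2t)·(I + t·N + (t^2/2)·N^2), where N is the 3×3 nilpotent shift.

After assembling e^{tJ} and conjugating by P, we get:

e^{tA} =
  [t*exp(-2*t) + exp(-2*t), t^2*exp(-2*t)/2 - t*exp(-2*t), t*exp(-2*t)]
  [0, exp(-2*t), 0]
  [-t*exp(-2*t), -t^2*exp(-2*t)/2 + 2*t*exp(-2*t), -t*exp(-2*t) + exp(-2*t)]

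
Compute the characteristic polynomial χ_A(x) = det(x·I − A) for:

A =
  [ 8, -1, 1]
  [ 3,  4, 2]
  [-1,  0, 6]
x^3 - 18*x^2 + 108*x - 216

Expanding det(x·I − A) (e.g. by cofactor expansion or by noting that A is similar to its Jordan form J, which has the same characteristic polynomial as A) gives
  χ_A(x) = x^3 - 18*x^2 + 108*x - 216
which factors as (x - 6)^3. The eigenvalues (with algebraic multiplicities) are λ = 6 with multiplicity 3.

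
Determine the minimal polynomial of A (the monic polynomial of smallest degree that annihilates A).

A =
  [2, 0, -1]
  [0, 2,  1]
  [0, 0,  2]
x^2 - 4*x + 4

The characteristic polynomial is χ_A(x) = (x - 2)^3, so the eigenvalues are known. The minimal polynomial is
  m_A(x) = Π_λ (x − λ)^{k_λ}
where k_λ is the size of the *largest* Jordan block for λ (equivalently, the smallest k with (A − λI)^k v = 0 for every generalised eigenvector v of λ).

  λ = 2: largest Jordan block has size 2, contributing (x − 2)^2

So m_A(x) = (x - 2)^2 = x^2 - 4*x + 4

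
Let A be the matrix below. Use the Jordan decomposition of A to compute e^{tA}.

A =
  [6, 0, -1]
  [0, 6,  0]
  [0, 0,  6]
e^{tA} =
  [exp(6*t), 0, -t*exp(6*t)]
  [0, exp(6*t), 0]
  [0, 0, exp(6*t)]

Strategy: write A = P · J · P⁻¹ where J is a Jordan canonical form, so e^{tA} = P · e^{tJ} · P⁻¹, and e^{tJ} can be computed block-by-block.

A has Jordan form
J =
  [6, 1, 0]
  [0, 6, 0]
  [0, 0, 6]
(up to reordering of blocks).

Per-block formulas:
  For a 2×2 Jordan block J_2(6): exp(t · J_2(6)) = e^(6t)·(I + t·N), where N is the 2×2 nilpotent shift.
  For a 1×1 block at λ = 6: exp(t · [6]) = [e^(6t)].

After assembling e^{tJ} and conjugating by P, we get:

e^{tA} =
  [exp(6*t), 0, -t*exp(6*t)]
  [0, exp(6*t), 0]
  [0, 0, exp(6*t)]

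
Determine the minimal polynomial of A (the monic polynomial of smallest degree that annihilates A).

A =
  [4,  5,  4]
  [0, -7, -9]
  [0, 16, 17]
x^3 - 14*x^2 + 65*x - 100

The characteristic polynomial is χ_A(x) = (x - 5)^2*(x - 4), so the eigenvalues are known. The minimal polynomial is
  m_A(x) = Π_λ (x − λ)^{k_λ}
where k_λ is the size of the *largest* Jordan block for λ (equivalently, the smallest k with (A − λI)^k v = 0 for every generalised eigenvector v of λ).

  λ = 4: largest Jordan block has size 1, contributing (x − 4)
  λ = 5: largest Jordan block has size 2, contributing (x − 5)^2

So m_A(x) = (x - 5)^2*(x - 4) = x^3 - 14*x^2 + 65*x - 100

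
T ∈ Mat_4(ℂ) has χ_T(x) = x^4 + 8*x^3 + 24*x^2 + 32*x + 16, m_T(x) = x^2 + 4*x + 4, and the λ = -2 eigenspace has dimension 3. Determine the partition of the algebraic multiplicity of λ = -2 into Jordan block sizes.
Block sizes for λ = -2: [2, 1, 1]

Step 1 — from the characteristic polynomial, algebraic multiplicity of λ = -2 is 4. From dim ker(T − (-2)·I) = 3, there are exactly 3 Jordan blocks for λ = -2.
Step 2 — from the minimal polynomial, the factor (x + 2)^2 tells us the largest block for λ = -2 has size 2.
Step 3 — with total size 4, 3 blocks, and largest block 2, the block sizes (in nonincreasing order) are [2, 1, 1].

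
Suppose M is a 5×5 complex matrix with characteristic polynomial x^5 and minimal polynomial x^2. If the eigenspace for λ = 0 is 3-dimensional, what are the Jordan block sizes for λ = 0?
Block sizes for λ = 0: [2, 2, 1]

Step 1 — from the characteristic polynomial, algebraic multiplicity of λ = 0 is 5. From dim ker(M − (0)·I) = 3, there are exactly 3 Jordan blocks for λ = 0.
Step 2 — from the minimal polynomial, the factor (x − 0)^2 tells us the largest block for λ = 0 has size 2.
Step 3 — with total size 5, 3 blocks, and largest block 2, the block sizes (in nonincreasing order) are [2, 2, 1].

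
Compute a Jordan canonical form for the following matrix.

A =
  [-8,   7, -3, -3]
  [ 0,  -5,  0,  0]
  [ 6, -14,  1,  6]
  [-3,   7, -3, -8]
J_2(-5) ⊕ J_1(-5) ⊕ J_1(-5)

The characteristic polynomial is
  det(x·I − A) = x^4 + 20*x^3 + 150*x^2 + 500*x + 625 = (x + 5)^4

Eigenvalues and multiplicities (the geometric multiplicity of λ is n − rank(A − λI), which equals the number of Jordan blocks for λ):
  λ = -5: algebraic multiplicity = 4, geometric multiplicity = 3

Determining the block sizes for each eigenvalue:
  λ = -5: 3 blocks summing to 4 forces exactly one block of size 2 and the rest size 1 → block sizes [2, 1, 1]

Assembling the blocks gives a Jordan form
J =
  [-5,  1,  0,  0]
  [ 0, -5,  0,  0]
  [ 0,  0, -5,  0]
  [ 0,  0,  0, -5]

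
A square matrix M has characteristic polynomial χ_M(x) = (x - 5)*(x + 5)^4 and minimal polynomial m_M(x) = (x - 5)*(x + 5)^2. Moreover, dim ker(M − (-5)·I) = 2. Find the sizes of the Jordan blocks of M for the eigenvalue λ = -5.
Block sizes for λ = -5: [2, 2]

Step 1 — from the characteristic polynomial, algebraic multiplicity of λ = -5 is 4. From dim ker(M − (-5)·I) = 2, there are exactly 2 Jordan blocks for λ = -5.
Step 2 — from the minimal polynomial, the factor (x + 5)^2 tells us the largest block for λ = -5 has size 2.
Step 3 — with total size 4, 2 blocks, and largest block 2, the block sizes (in nonincreasing order) are [2, 2].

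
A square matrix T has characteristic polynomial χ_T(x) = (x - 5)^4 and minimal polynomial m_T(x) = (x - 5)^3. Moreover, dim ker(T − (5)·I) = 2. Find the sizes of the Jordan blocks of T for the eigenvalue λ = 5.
Block sizes for λ = 5: [3, 1]

Step 1 — from the characteristic polynomial, algebraic multiplicity of λ = 5 is 4. From dim ker(T − (5)·I) = 2, there are exactly 2 Jordan blocks for λ = 5.
Step 2 — from the minimal polynomial, the factor (x − 5)^3 tells us the largest block for λ = 5 has size 3.
Step 3 — with total size 4, 2 blocks, and largest block 3, the block sizes (in nonincreasing order) are [3, 1].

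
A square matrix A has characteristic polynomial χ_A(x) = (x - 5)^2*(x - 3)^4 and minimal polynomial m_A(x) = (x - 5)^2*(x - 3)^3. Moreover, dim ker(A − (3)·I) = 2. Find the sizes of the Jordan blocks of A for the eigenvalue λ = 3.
Block sizes for λ = 3: [3, 1]

Step 1 — from the characteristic polynomial, algebraic multiplicity of λ = 3 is 4. From dim ker(A − (3)·I) = 2, there are exactly 2 Jordan blocks for λ = 3.
Step 2 — from the minimal polynomial, the factor (x − 3)^3 tells us the largest block for λ = 3 has size 3.
Step 3 — with total size 4, 2 blocks, and largest block 3, the block sizes (in nonincreasing order) are [3, 1].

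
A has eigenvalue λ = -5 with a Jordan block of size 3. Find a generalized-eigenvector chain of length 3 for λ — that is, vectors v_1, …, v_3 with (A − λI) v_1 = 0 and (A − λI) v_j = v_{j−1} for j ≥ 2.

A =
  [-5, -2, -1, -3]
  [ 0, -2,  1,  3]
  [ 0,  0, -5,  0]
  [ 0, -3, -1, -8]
A Jordan chain for λ = -5 of length 3:
v_1 = (3, 0, 0, 0)ᵀ
v_2 = (-2, 3, 0, -3)ᵀ
v_3 = (0, 1, 0, 0)ᵀ

Let N = A − (-5)·I. We want v_3 with N^3 v_3 = 0 but N^2 v_3 ≠ 0; then v_{j-1} := N · v_j for j = 3, …, 2.

Pick v_3 = (0, 1, 0, 0)ᵀ.
Then v_2 = N · v_3 = (-2, 3, 0, -3)ᵀ.
Then v_1 = N · v_2 = (3, 0, 0, 0)ᵀ.

Sanity check: (A − (-5)·I) v_1 = (0, 0, 0, 0)ᵀ = 0. ✓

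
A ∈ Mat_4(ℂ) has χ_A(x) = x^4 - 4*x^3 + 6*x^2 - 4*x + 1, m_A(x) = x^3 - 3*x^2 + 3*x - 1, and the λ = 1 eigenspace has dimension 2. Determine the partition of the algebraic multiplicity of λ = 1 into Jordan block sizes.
Block sizes for λ = 1: [3, 1]

Step 1 — from the characteristic polynomial, algebraic multiplicity of λ = 1 is 4. From dim ker(A − (1)·I) = 2, there are exactly 2 Jordan blocks for λ = 1.
Step 2 — from the minimal polynomial, the factor (x − 1)^3 tells us the largest block for λ = 1 has size 3.
Step 3 — with total size 4, 2 blocks, and largest block 3, the block sizes (in nonincreasing order) are [3, 1].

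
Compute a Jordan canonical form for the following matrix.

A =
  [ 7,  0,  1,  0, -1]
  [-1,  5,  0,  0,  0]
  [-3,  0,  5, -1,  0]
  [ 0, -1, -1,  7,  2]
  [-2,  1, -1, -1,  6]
J_3(6) ⊕ J_2(6)

The characteristic polynomial is
  det(x·I − A) = x^5 - 30*x^4 + 360*x^3 - 2160*x^2 + 6480*x - 7776 = (x - 6)^5

Eigenvalues and multiplicities (the geometric multiplicity of λ is n − rank(A − λI), which equals the number of Jordan blocks for λ):
  λ = 6: algebraic multiplicity = 5, geometric multiplicity = 2

Determining the block sizes for each eigenvalue:
  λ = 6: with am = 5 and gm = 2, the partition is not yet determined (e.g. several partitions of 5 into 2 parts exist). Let N = A − (6)·I. Computing rank(N^1) = 3, rank(N^2) = 1, rank(N^3) = 0; the number of blocks of size ≥ j is rank(N^{j−1}) − rank(N^j), giving [2, 2, 1]. So we have 1 block(s) of size 3, 1 block(s) of size 2 → block sizes [3, 2]

Assembling the blocks gives a Jordan form
J =
  [6, 1, 0, 0, 0]
  [0, 6, 1, 0, 0]
  [0, 0, 6, 0, 0]
  [0, 0, 0, 6, 1]
  [0, 0, 0, 0, 6]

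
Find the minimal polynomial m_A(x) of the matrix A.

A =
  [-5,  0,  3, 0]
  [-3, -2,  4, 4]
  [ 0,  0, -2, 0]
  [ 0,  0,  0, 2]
x^4 + 7*x^3 + 6*x^2 - 28*x - 40

The characteristic polynomial is χ_A(x) = (x - 2)*(x + 2)^2*(x + 5), so the eigenvalues are known. The minimal polynomial is
  m_A(x) = Π_λ (x − λ)^{k_λ}
where k_λ is the size of the *largest* Jordan block for λ (equivalently, the smallest k with (A − λI)^k v = 0 for every generalised eigenvector v of λ).

  λ = -5: largest Jordan block has size 1, contributing (x + 5)
  λ = -2: largest Jordan block has size 2, contributing (x + 2)^2
  λ = 2: largest Jordan block has size 1, contributing (x − 2)

So m_A(x) = (x - 2)*(x + 2)^2*(x + 5) = x^4 + 7*x^3 + 6*x^2 - 28*x - 40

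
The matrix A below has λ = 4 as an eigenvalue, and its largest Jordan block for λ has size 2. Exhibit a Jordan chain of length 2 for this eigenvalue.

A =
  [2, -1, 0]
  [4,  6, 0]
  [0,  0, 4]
A Jordan chain for λ = 4 of length 2:
v_1 = (-2, 4, 0)ᵀ
v_2 = (1, 0, 0)ᵀ

Let N = A − (4)·I. We want v_2 with N^2 v_2 = 0 but N^1 v_2 ≠ 0; then v_{j-1} := N · v_j for j = 2, …, 2.

Pick v_2 = (1, 0, 0)ᵀ.
Then v_1 = N · v_2 = (-2, 4, 0)ᵀ.

Sanity check: (A − (4)·I) v_1 = (0, 0, 0)ᵀ = 0. ✓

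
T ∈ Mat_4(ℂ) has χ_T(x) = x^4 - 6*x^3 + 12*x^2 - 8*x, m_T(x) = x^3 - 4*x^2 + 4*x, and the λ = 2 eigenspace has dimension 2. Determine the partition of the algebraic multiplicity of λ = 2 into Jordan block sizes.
Block sizes for λ = 2: [2, 1]

Step 1 — from the characteristic polynomial, algebraic multiplicity of λ = 2 is 3. From dim ker(T − (2)·I) = 2, there are exactly 2 Jordan blocks for λ = 2.
Step 2 — from the minimal polynomial, the factor (x − 2)^2 tells us the largest block for λ = 2 has size 2.
Step 3 — with total size 3, 2 blocks, and largest block 2, the block sizes (in nonincreasing order) are [2, 1].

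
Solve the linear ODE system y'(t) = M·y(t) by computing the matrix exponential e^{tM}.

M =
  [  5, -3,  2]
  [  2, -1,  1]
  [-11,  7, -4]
e^{tM} =
  [-3*t^2/2 + 5*t + 1, t^2 - 3*t, -t^2/2 + 2*t]
  [-3*t^2/2 + 2*t, t^2 - t + 1, -t^2/2 + t]
  [3*t^2/2 - 11*t, -t^2 + 7*t, t^2/2 - 4*t + 1]

Strategy: write M = P · J · P⁻¹ where J is a Jordan canonical form, so e^{tM} = P · e^{tJ} · P⁻¹, and e^{tJ} can be computed block-by-block.

M has Jordan form
J =
  [0, 1, 0]
  [0, 0, 1]
  [0, 0, 0]
(up to reordering of blocks).

Per-block formulas:
  For a 3×3 Jordan block J_3(0): exp(t · J_3(0)) = e^(0t)·(I + t·N + (t^2/2)·N^2), where N is the 3×3 nilpotent shift.

After assembling e^{tJ} and conjugating by P, we get:

e^{tM} =
  [-3*t^2/2 + 5*t + 1, t^2 - 3*t, -t^2/2 + 2*t]
  [-3*t^2/2 + 2*t, t^2 - t + 1, -t^2/2 + t]
  [3*t^2/2 - 11*t, -t^2 + 7*t, t^2/2 - 4*t + 1]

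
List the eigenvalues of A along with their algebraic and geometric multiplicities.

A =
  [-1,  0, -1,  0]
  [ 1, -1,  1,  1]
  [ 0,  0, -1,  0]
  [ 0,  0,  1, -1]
λ = -1: alg = 4, geom = 2

Step 1 — factor the characteristic polynomial to read off the algebraic multiplicities:
  χ_A(x) = (x + 1)^4

Step 2 — compute geometric multiplicities via the rank-nullity identity g(λ) = n − rank(A − λI):
  rank(A − (-1)·I) = 2, so dim ker(A − (-1)·I) = n − 2 = 2

Summary:
  λ = -1: algebraic multiplicity = 4, geometric multiplicity = 2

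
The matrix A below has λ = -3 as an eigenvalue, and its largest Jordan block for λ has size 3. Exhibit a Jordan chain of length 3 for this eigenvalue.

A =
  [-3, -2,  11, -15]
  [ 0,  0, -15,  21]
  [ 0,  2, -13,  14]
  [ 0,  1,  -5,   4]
A Jordan chain for λ = -3 of length 3:
v_1 = (1, 0, 0, 0)ᵀ
v_2 = (-2, 3, 2, 1)ᵀ
v_3 = (0, 1, 0, 0)ᵀ

Let N = A − (-3)·I. We want v_3 with N^3 v_3 = 0 but N^2 v_3 ≠ 0; then v_{j-1} := N · v_j for j = 3, …, 2.

Pick v_3 = (0, 1, 0, 0)ᵀ.
Then v_2 = N · v_3 = (-2, 3, 2, 1)ᵀ.
Then v_1 = N · v_2 = (1, 0, 0, 0)ᵀ.

Sanity check: (A − (-3)·I) v_1 = (0, 0, 0, 0)ᵀ = 0. ✓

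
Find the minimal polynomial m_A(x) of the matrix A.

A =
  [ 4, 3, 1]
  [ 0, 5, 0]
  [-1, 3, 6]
x^2 - 10*x + 25

The characteristic polynomial is χ_A(x) = (x - 5)^3, so the eigenvalues are known. The minimal polynomial is
  m_A(x) = Π_λ (x − λ)^{k_λ}
where k_λ is the size of the *largest* Jordan block for λ (equivalently, the smallest k with (A − λI)^k v = 0 for every generalised eigenvector v of λ).

  λ = 5: largest Jordan block has size 2, contributing (x − 5)^2

So m_A(x) = (x - 5)^2 = x^2 - 10*x + 25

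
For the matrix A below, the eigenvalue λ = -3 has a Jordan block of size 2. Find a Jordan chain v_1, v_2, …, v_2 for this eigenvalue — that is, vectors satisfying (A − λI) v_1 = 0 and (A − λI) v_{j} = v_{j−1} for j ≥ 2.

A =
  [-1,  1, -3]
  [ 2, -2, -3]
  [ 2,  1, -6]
A Jordan chain for λ = -3 of length 2:
v_1 = (2, 2, 2)ᵀ
v_2 = (1, 0, 0)ᵀ

Let N = A − (-3)·I. We want v_2 with N^2 v_2 = 0 but N^1 v_2 ≠ 0; then v_{j-1} := N · v_j for j = 2, …, 2.

Pick v_2 = (1, 0, 0)ᵀ.
Then v_1 = N · v_2 = (2, 2, 2)ᵀ.

Sanity check: (A − (-3)·I) v_1 = (0, 0, 0)ᵀ = 0. ✓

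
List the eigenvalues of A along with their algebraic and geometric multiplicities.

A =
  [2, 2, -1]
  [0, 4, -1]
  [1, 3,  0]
λ = 2: alg = 3, geom = 1

Step 1 — factor the characteristic polynomial to read off the algebraic multiplicities:
  χ_A(x) = (x - 2)^3

Step 2 — compute geometric multiplicities via the rank-nullity identity g(λ) = n − rank(A − λI):
  rank(A − (2)·I) = 2, so dim ker(A − (2)·I) = n − 2 = 1

Summary:
  λ = 2: algebraic multiplicity = 3, geometric multiplicity = 1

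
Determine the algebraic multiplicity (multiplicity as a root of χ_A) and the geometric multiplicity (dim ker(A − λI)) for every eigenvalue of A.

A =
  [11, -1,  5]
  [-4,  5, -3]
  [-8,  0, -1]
λ = 5: alg = 3, geom = 1

Step 1 — factor the characteristic polynomial to read off the algebraic multiplicities:
  χ_A(x) = (x - 5)^3

Step 2 — compute geometric multiplicities via the rank-nullity identity g(λ) = n − rank(A − λI):
  rank(A − (5)·I) = 2, so dim ker(A − (5)·I) = n − 2 = 1

Summary:
  λ = 5: algebraic multiplicity = 3, geometric multiplicity = 1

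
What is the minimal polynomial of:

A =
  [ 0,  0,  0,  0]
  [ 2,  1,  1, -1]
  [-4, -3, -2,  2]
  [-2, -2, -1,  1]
x^3

The characteristic polynomial is χ_A(x) = x^4, so the eigenvalues are known. The minimal polynomial is
  m_A(x) = Π_λ (x − λ)^{k_λ}
where k_λ is the size of the *largest* Jordan block for λ (equivalently, the smallest k with (A − λI)^k v = 0 for every generalised eigenvector v of λ).

  λ = 0: largest Jordan block has size 3, contributing (x − 0)^3

So m_A(x) = x^3 = x^3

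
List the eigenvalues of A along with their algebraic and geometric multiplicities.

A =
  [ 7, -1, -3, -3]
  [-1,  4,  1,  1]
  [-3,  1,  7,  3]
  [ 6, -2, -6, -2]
λ = 4: alg = 4, geom = 2

Step 1 — factor the characteristic polynomial to read off the algebraic multiplicities:
  χ_A(x) = (x - 4)^4

Step 2 — compute geometric multiplicities via the rank-nullity identity g(λ) = n − rank(A − λI):
  rank(A − (4)·I) = 2, so dim ker(A − (4)·I) = n − 2 = 2

Summary:
  λ = 4: algebraic multiplicity = 4, geometric multiplicity = 2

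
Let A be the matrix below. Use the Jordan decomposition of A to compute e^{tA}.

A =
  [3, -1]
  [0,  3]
e^{tA} =
  [exp(3*t), -t*exp(3*t)]
  [0, exp(3*t)]

Strategy: write A = P · J · P⁻¹ where J is a Jordan canonical form, so e^{tA} = P · e^{tJ} · P⁻¹, and e^{tJ} can be computed block-by-block.

A has Jordan form
J =
  [3, 1]
  [0, 3]
(up to reordering of blocks).

Per-block formulas:
  For a 2×2 Jordan block J_2(3): exp(t · J_2(3)) = e^(3t)·(I + t·N), where N is the 2×2 nilpotent shift.

After assembling e^{tJ} and conjugating by P, we get:

e^{tA} =
  [exp(3*t), -t*exp(3*t)]
  [0, exp(3*t)]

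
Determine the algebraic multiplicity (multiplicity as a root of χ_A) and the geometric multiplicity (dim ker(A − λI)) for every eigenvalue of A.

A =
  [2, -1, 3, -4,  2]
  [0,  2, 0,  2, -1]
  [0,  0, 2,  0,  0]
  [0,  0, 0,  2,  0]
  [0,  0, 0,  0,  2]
λ = 2: alg = 5, geom = 3

Step 1 — factor the characteristic polynomial to read off the algebraic multiplicities:
  χ_A(x) = (x - 2)^5

Step 2 — compute geometric multiplicities via the rank-nullity identity g(λ) = n − rank(A − λI):
  rank(A − (2)·I) = 2, so dim ker(A − (2)·I) = n − 2 = 3

Summary:
  λ = 2: algebraic multiplicity = 5, geometric multiplicity = 3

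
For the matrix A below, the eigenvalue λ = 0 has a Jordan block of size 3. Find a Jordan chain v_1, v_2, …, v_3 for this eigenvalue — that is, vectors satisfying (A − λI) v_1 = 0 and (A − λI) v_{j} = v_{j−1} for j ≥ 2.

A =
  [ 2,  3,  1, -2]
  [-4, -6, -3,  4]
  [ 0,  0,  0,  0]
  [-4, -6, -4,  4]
A Jordan chain for λ = 0 of length 3:
v_1 = (1, -2, 0, -2)ᵀ
v_2 = (1, -3, 0, -4)ᵀ
v_3 = (0, 0, 1, 0)ᵀ

Let N = A − (0)·I. We want v_3 with N^3 v_3 = 0 but N^2 v_3 ≠ 0; then v_{j-1} := N · v_j for j = 3, …, 2.

Pick v_3 = (0, 0, 1, 0)ᵀ.
Then v_2 = N · v_3 = (1, -3, 0, -4)ᵀ.
Then v_1 = N · v_2 = (1, -2, 0, -2)ᵀ.

Sanity check: (A − (0)·I) v_1 = (0, 0, 0, 0)ᵀ = 0. ✓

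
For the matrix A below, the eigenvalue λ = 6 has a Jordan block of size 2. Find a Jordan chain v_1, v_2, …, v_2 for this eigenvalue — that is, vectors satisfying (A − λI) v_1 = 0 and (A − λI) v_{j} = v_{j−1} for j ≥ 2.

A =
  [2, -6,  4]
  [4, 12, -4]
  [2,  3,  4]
A Jordan chain for λ = 6 of length 2:
v_1 = (-4, 4, 2)ᵀ
v_2 = (1, 0, 0)ᵀ

Let N = A − (6)·I. We want v_2 with N^2 v_2 = 0 but N^1 v_2 ≠ 0; then v_{j-1} := N · v_j for j = 2, …, 2.

Pick v_2 = (1, 0, 0)ᵀ.
Then v_1 = N · v_2 = (-4, 4, 2)ᵀ.

Sanity check: (A − (6)·I) v_1 = (0, 0, 0)ᵀ = 0. ✓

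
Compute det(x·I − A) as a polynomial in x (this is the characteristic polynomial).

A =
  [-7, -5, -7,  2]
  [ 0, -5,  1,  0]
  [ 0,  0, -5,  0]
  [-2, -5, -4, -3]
x^4 + 20*x^3 + 150*x^2 + 500*x + 625

Expanding det(x·I − A) (e.g. by cofactor expansion or by noting that A is similar to its Jordan form J, which has the same characteristic polynomial as A) gives
  χ_A(x) = x^4 + 20*x^3 + 150*x^2 + 500*x + 625
which factors as (x + 5)^4. The eigenvalues (with algebraic multiplicities) are λ = -5 with multiplicity 4.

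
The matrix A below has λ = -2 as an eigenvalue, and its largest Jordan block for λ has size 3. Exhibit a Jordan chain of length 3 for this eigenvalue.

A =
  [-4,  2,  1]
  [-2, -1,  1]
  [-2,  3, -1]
A Jordan chain for λ = -2 of length 3:
v_1 = (-2, 0, -4)ᵀ
v_2 = (-2, -2, -2)ᵀ
v_3 = (1, 0, 0)ᵀ

Let N = A − (-2)·I. We want v_3 with N^3 v_3 = 0 but N^2 v_3 ≠ 0; then v_{j-1} := N · v_j for j = 3, …, 2.

Pick v_3 = (1, 0, 0)ᵀ.
Then v_2 = N · v_3 = (-2, -2, -2)ᵀ.
Then v_1 = N · v_2 = (-2, 0, -4)ᵀ.

Sanity check: (A − (-2)·I) v_1 = (0, 0, 0)ᵀ = 0. ✓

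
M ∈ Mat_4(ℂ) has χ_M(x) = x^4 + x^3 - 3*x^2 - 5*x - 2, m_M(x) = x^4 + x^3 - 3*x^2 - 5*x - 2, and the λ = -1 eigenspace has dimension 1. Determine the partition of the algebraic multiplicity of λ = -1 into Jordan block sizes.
Block sizes for λ = -1: [3]

Step 1 — from the characteristic polynomial, algebraic multiplicity of λ = -1 is 3. From dim ker(M − (-1)·I) = 1, there are exactly 1 Jordan blocks for λ = -1.
Step 2 — from the minimal polynomial, the factor (x + 1)^3 tells us the largest block for λ = -1 has size 3.
Step 3 — with total size 3, 1 blocks, and largest block 3, the block sizes (in nonincreasing order) are [3].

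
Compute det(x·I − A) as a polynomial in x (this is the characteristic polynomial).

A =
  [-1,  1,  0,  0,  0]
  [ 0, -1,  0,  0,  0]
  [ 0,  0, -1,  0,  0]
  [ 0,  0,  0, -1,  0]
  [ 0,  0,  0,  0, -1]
x^5 + 5*x^4 + 10*x^3 + 10*x^2 + 5*x + 1

Expanding det(x·I − A) (e.g. by cofactor expansion or by noting that A is similar to its Jordan form J, which has the same characteristic polynomial as A) gives
  χ_A(x) = x^5 + 5*x^4 + 10*x^3 + 10*x^2 + 5*x + 1
which factors as (x + 1)^5. The eigenvalues (with algebraic multiplicities) are λ = -1 with multiplicity 5.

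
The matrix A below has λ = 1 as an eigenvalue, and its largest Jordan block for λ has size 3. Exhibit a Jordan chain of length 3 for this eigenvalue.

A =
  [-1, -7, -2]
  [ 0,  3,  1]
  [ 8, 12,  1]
A Jordan chain for λ = 1 of length 3:
v_1 = (-12, 8, -16)ᵀ
v_2 = (-2, 0, 8)ᵀ
v_3 = (1, 0, 0)ᵀ

Let N = A − (1)·I. We want v_3 with N^3 v_3 = 0 but N^2 v_3 ≠ 0; then v_{j-1} := N · v_j for j = 3, …, 2.

Pick v_3 = (1, 0, 0)ᵀ.
Then v_2 = N · v_3 = (-2, 0, 8)ᵀ.
Then v_1 = N · v_2 = (-12, 8, -16)ᵀ.

Sanity check: (A − (1)·I) v_1 = (0, 0, 0)ᵀ = 0. ✓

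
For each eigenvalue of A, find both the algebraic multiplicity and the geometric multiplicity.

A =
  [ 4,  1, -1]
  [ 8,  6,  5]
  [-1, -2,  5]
λ = 5: alg = 3, geom = 1

Step 1 — factor the characteristic polynomial to read off the algebraic multiplicities:
  χ_A(x) = (x - 5)^3

Step 2 — compute geometric multiplicities via the rank-nullity identity g(λ) = n − rank(A − λI):
  rank(A − (5)·I) = 2, so dim ker(A − (5)·I) = n − 2 = 1

Summary:
  λ = 5: algebraic multiplicity = 3, geometric multiplicity = 1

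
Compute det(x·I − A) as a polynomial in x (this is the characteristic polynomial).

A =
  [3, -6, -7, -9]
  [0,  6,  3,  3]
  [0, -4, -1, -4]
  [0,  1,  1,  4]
x^4 - 12*x^3 + 54*x^2 - 108*x + 81

Expanding det(x·I − A) (e.g. by cofactor expansion or by noting that A is similar to its Jordan form J, which has the same characteristic polynomial as A) gives
  χ_A(x) = x^4 - 12*x^3 + 54*x^2 - 108*x + 81
which factors as (x - 3)^4. The eigenvalues (with algebraic multiplicities) are λ = 3 with multiplicity 4.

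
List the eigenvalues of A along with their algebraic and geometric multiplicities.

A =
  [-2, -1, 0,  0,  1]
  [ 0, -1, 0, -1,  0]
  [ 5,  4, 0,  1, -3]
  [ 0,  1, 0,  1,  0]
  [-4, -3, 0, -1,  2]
λ = 0: alg = 5, geom = 2

Step 1 — factor the characteristic polynomial to read off the algebraic multiplicities:
  χ_A(x) = x^5

Step 2 — compute geometric multiplicities via the rank-nullity identity g(λ) = n − rank(A − λI):
  rank(A − (0)·I) = 3, so dim ker(A − (0)·I) = n − 3 = 2

Summary:
  λ = 0: algebraic multiplicity = 5, geometric multiplicity = 2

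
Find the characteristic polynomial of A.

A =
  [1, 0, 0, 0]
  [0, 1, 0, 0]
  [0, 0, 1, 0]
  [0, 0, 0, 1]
x^4 - 4*x^3 + 6*x^2 - 4*x + 1

Expanding det(x·I − A) (e.g. by cofactor expansion or by noting that A is similar to its Jordan form J, which has the same characteristic polynomial as A) gives
  χ_A(x) = x^4 - 4*x^3 + 6*x^2 - 4*x + 1
which factors as (x - 1)^4. The eigenvalues (with algebraic multiplicities) are λ = 1 with multiplicity 4.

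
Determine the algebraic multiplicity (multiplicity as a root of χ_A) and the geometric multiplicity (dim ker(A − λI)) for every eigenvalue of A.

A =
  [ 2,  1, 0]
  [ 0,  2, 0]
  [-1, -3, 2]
λ = 2: alg = 3, geom = 1

Step 1 — factor the characteristic polynomial to read off the algebraic multiplicities:
  χ_A(x) = (x - 2)^3

Step 2 — compute geometric multiplicities via the rank-nullity identity g(λ) = n − rank(A − λI):
  rank(A − (2)·I) = 2, so dim ker(A − (2)·I) = n − 2 = 1

Summary:
  λ = 2: algebraic multiplicity = 3, geometric multiplicity = 1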